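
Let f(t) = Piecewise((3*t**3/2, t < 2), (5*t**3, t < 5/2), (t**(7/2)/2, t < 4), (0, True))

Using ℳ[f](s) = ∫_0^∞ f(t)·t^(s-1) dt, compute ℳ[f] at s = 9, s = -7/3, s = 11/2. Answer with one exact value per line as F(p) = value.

F(9) = 559439004463/409600 - 9765625*sqrt(10)/8192
F(-7/3) = -21*2**(2/3)/4 - 15*2**(5/6)*5**(1/6)/28 + 12*2**(1/3)/7 + 15*2**(1/3)*5**(2/3)/4
F(11/2) = -1792*sqrt(2)/17 + 1953125*sqrt(10)/4352 + 14696067/1024

decompose at 2, 5/2; ℳ[f](s) sums the 3 pieces' integrals
on [0, 2) integrate f = 3*t**3/2 against the kernel
the [2, 5/2) slice contributes ∫ 5*t**3·t^(s-1) dt
for t in [5/2, 4): the term is ∫ t**(7/2)/2·t^(s-1)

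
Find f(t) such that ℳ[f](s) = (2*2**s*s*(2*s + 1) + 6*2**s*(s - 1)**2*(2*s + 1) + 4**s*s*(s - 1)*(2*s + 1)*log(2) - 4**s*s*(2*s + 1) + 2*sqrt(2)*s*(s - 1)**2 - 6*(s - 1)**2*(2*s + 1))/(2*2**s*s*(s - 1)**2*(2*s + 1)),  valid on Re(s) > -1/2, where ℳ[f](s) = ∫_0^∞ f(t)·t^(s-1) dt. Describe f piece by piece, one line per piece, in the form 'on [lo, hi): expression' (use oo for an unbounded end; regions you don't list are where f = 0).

on [0, 1/2): sqrt(t)
on [1/2, 1): 3
on [1, 2): log(t)/t

invert the shared t-power to get t**(3/2) on [0, 1/2); 3*t on [1/2, 1); log(t) on [1, 2)
decompose at 1/2, 1; ℳ[f](s) sums the 3 pieces' integrals
between 0 and 1/2 the integrand is sqrt(t)·t^(s-1)
for t in [1/2, 1): the term is ∫ 3·t^(s-1)
∫ log(t)/t·t^(s-1) over [1, 2)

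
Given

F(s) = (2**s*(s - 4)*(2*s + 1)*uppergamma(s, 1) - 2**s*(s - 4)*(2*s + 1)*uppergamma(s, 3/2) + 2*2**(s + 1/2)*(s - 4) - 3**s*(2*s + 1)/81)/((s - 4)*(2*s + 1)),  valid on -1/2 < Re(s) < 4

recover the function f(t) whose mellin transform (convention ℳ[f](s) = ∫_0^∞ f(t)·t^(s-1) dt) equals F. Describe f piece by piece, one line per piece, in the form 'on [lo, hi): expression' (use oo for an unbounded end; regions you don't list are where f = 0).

integrate the 3 segments split at 2, 3, then add the results
between 0 and 2 the integrand is sqrt(t)·t^(s-1)
segment 2 to 3 holds exp(-t/2); add its integral
between 3 and ∞ the integrand is t**(-4)·t^(s-1)

on [0, 2): sqrt(t)
on [2, 3): exp(-t/2)
on [3, oo): t**(-4)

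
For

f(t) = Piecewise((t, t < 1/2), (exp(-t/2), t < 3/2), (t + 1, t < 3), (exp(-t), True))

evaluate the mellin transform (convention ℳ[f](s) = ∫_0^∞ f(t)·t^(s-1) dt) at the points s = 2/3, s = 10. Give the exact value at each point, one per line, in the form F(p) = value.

slice at 1/2, 3/2, 3, transform all 4 pieces, and sum them
piece [0, 1/2): integrate t against the kernel
between 1/2 and 3/2 the integrand is exp(-t/2)·t^(s-1)
over [3/2, 3), the kernel integral of (t + 1) enters the sum
∫ exp(-t)·t^(s-1) over [3, ∞)

F(2/3) = -6*2**(1/3)*3**(2/3)/5 - 2**(2/3)*uppergamma(2/3, 3/4) + uppergamma(2/3, 3) + 3*2**(1/3)/20 + 2**(2/3)*uppergamma(2/3, 1/4) + 33*3**(2/3)/10
F(10) = -201383466759*exp(-3/4)/256 + 2477577947/112640 + 7280604*exp(-3) + 122145247909*exp(-1/4)/256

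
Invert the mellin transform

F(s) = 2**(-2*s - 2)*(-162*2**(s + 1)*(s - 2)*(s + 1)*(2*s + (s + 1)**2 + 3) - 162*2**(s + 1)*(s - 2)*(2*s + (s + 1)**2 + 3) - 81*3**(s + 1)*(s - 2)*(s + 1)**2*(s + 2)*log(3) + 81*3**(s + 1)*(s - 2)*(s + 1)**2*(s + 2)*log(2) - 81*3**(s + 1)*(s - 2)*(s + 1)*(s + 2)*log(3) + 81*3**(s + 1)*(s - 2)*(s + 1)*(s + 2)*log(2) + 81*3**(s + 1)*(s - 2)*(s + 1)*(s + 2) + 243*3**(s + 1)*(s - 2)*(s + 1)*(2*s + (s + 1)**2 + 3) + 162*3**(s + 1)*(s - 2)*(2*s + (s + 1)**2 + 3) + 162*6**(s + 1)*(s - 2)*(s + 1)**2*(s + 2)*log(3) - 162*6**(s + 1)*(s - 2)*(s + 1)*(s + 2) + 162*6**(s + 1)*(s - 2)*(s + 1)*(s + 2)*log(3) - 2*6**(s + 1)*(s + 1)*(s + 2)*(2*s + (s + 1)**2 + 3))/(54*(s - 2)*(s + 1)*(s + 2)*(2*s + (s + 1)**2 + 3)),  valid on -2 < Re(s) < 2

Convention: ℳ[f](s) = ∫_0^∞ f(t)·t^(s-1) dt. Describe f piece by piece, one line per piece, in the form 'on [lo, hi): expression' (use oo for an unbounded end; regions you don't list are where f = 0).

on [0, 1/2): 2*t**2
on [1/2, 3/4): t*(2*t + 3)
on [3/4, 3/2): 2*t**2*log(2*t)
on [3/2, oo): 1/(8*t**2)

strip the shared t-power: 2*t on [0, 1/2); 2*t + 3 on [1/2, 3/4); 2*t*log(2*t) on [3/4, 3/2); …
strip the common scale on t: t on [0, 1); t + 3 on [1, 3/2); t*log(t) on [3/2, 3); …
treat the 4 regions marked off by 1/2, 3/4, 3/2 separately and sum
∫ 2*t**2·t^(s-1) over [0, 1/2)
the [1/2, 3/4) slice contributes ∫ t*(2*t + 3)·t^(s-1) dt
between 3/4 and 3/2 the integrand is 2*t**2*log(2*t)·t^(s-1)
∫ over [3/2, ∞) of 1/(8*t**2)·t^(s-1) joins the sum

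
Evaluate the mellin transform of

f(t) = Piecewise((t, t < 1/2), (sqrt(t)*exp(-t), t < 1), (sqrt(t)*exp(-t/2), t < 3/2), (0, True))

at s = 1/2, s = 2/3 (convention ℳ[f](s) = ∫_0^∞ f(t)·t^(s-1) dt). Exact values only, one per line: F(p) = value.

F(1/2) = -2*exp(-3/4) - exp(-1) + sqrt(2)/6 + 3*exp(-1/2)
F(2/3) = -2*2**(1/6)*uppergamma(7/6, 3/4) - uppergamma(7/6, 1) + 3*2**(1/3)/20 + uppergamma(7/6, 1/2) + 2*2**(1/6)*uppergamma(7/6, 1/2)

undo the shared t-power: sqrt(t) on [0, 1/2); exp(-t) on [1/2, 1); exp(-t/2) on [1, 3/2)
f breaks at 1/2, 1 into 3 integrals to sum
on [0, 1/2) integrate f = t against the kernel
[1/2, 1) adds the kernel integral of sqrt(t)*exp(-t)
for t in [1, 3/2): the term is ∫ sqrt(t)*exp(-t/2)·t^(s-1)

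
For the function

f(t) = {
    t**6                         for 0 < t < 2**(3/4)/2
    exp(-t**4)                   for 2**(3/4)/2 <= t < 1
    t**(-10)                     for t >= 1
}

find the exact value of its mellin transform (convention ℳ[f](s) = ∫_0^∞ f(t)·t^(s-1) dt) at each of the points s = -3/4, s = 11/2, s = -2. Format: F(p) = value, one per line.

F(-3/4) = -uppergamma(-3/16, 1)/4 + 2**(11/16)/21 + 4/43 + uppergamma(-3/16, 1/2)/4
F(11/2) = -uppergamma(11/8, 1)/4 + 2**(1/8)/92 + uppergamma(11/8, 1/2)/4 + 2/9
F(-2) = -sqrt(pi)*erfc(sqrt(2)/2)/2 - exp(-1)/2 + sqrt(pi)*erfc(1)/2 + 5/24 + sqrt(2)*exp(-1/2)/2

remove the power substitution first: t**3 on [0, sqrt(2)/2); exp(-t**2) on [sqrt(2)/2, 1); t**(-5) on [1, ∞)
remove the power substitution first: t**(3/2) on [0, 1/2); exp(-t) on [1/2, 1); t**(-5/2) on [1, ∞)
decompose at 2**(3/4)/2, 1; ℳ[f](s) sums the 3 pieces' integrals
between 0 and 2**(3/4)/2 the integrand is t**6·t^(s-1)
piece [2**(3/4)/2, 1): integrate exp(-t**4) against the kernel
∫ over [1, ∞) of t**(-10)·t^(s-1) joins the sum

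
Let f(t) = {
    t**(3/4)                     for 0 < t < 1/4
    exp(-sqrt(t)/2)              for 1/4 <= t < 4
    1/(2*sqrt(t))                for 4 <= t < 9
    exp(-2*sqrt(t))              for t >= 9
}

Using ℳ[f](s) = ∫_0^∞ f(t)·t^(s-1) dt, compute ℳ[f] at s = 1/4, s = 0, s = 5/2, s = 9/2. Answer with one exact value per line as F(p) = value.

reversing the power substitution: t**(3/2) on [0, 1/2); exp(-t/2) on [1/2, 2); 1/(2*t) on [2, 3); …
the 4 pieces separated at 1/4, 4, 9 each add one integral
for t in [0, 1/4): the term is ∫ t**(3/4)·t^(s-1)
[1/4, 4) adds the kernel integral of exp(-sqrt(t)/2)
∫ over [4, 9) of 1/(2*sqrt(t))·t^(s-1) joins the sum
segment [9, ∞) carries exp(-2*sqrt(t)); integrate it

F(1/4) = -2*sqrt(3)/3 - 2*sqrt(2)*sqrt(pi)*erfc(1) + sqrt(2)*sqrt(pi)*erfc(sqrt(6)) + 1/4 + sqrt(2) + 2*sqrt(2)*sqrt(pi)*erfc(1/2)
F(0) = 2*Ei(-1) - 2*Ei(-6) + 1/6 + sqrt(2)/3 - 2*Ei(-1/4)
F(5/2) = -4160*exp(-1) + sqrt(2)/416 + 345*exp(-6)/2 + 65/4 + 7889*exp(-1/4)/4
F(9/2) = -112231424*exp(-1) + sqrt(2)/10752 + 107667*exp(-6)/2 + 6305/8 + 3392923553*exp(-1/4)/64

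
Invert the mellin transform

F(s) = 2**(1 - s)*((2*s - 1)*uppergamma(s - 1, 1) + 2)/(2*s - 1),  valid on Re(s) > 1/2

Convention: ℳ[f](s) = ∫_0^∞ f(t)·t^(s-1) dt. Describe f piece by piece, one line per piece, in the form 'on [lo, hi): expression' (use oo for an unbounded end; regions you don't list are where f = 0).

reversing the shared t-power: sqrt(2)*sqrt(t) on [0, 1/2); exp(-2*t) on [1/2, ∞)
strip the common scale on t: sqrt(t) on [0, 1); exp(-t) on [1, ∞)
slice at 1/2, transform all 2 pieces, and sum them
∫ over [0, 1/2) of sqrt(2)/sqrt(t)·t^(s-1) joins the sum
for t in [1/2, ∞): the term is ∫ exp(-2*t)/t·t^(s-1)

on [0, 1/2): sqrt(2)/sqrt(t)
on [1/2, oo): exp(-2*t)/t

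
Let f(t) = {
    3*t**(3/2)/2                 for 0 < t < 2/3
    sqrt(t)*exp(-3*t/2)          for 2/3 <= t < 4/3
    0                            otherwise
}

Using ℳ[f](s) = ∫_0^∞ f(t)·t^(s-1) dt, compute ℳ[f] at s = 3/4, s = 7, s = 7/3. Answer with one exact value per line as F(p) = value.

F(3/4) = 2*54**(1/4)*(-9*uppergamma(5/4, 2) + 9*uppergamma(5/4, 1) + 4)/81
F(7) = sqrt(6)*(-20258662*sqrt(2) + (-2297295*sqrt(pi)*erfc(sqrt(2)) + 256 + 2297295*sqrt(pi)*erfc(1))*exp(2) + 9327050*E)*exp(-2)/111537
F(7/3) = 4*96**(1/6)*(-23*uppergamma(17/6, 2) + 6 + 23*uppergamma(17/6, 1))/621

reversing the shared t-power: 3*t/2 on [0, 2/3); exp(-3*t/2) on [2/3, 4/3)
remove the common scale on t first: t on [0, 1); exp(-t) on [1, 2)
treat the 2 regions marked off by 2/3 separately and sum
segment [0, 2/3) carries 3*t**(3/2)/2; integrate it
on [2/3, 4/3) integrate f = sqrt(t)*exp(-3*t/2) against the kernel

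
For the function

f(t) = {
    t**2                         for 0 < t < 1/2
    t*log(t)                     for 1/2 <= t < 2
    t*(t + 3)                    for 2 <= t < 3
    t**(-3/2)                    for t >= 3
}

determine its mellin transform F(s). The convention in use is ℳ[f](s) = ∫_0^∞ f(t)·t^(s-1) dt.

the shared t-power comes off first: t on [0, 1/2); log(t) on [1/2, 2); t + 3 on [2, 3); …
the 4 pieces separated at 1/2, 2, 3 each add one integral
∫ t**2·t^(s-1) over [0, 1/2)
on [1/2, 2) integrate f = t*log(t) against the kernel
on [2, 3): add ∫ t*(t + 3)·t^(s-1) dt
segment [3, ∞) carries t**(-3/2); integrate it

(360*2**(2*s)*(3 - 2*s)*(s + 1)**2 + 72*2**(2*s)*(s + 1)*(s + 2)*(2*s - 3)*log(2) - 216*2**(2*s)*(s + 1)*(2*s - 3) - 72*2**(2*s)*(s + 2)*(2*s - 3) - 8*sqrt(3)*6**s*(s + 1)**2*(s + 2) + 648*6**s*(s + 1)**2*(2*s - 3) + 324*6**s*(s + 1)*(2*s - 3) + 9*(s + 1)**2*(2*s - 3) + 18*(s + 1)*(s + 2)*(2*s - 3)*log(2) + 18*(s + 2)*(2*s - 3))/(36*2**s*(s + 1)**2*(s + 2)*(2*s - 3))
  -2 < Re(s) < 3/2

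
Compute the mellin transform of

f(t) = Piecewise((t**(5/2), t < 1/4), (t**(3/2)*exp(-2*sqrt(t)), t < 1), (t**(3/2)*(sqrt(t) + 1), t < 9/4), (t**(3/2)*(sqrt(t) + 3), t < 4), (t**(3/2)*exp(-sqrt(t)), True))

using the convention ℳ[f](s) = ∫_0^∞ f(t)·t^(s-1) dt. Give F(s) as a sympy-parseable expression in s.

(640*2**(4*s)*(2*s + 3)*(2*s + 5) + 384*2**(4*s)*(2*s + 5) + 32*2**(2*s)*(s + 2)*(2*s + 3)*(2*s + 5)*uppergamma(2*s + 3, 2) - 32*2**(2*s)*(2*s + 3)*(2*s + 5) - 16*2**(2*s)*(2*s + 5) - 108*3**(2*s)*(2*s + 3)*(2*s + 5) - 108*3**(2*s)*(2*s + 5) + 4*(s + 2)*(2*s + 3)*(2*s + 5)*uppergamma(2*s + 3, 1) - 4*(s + 2)*(2*s + 3)*(2*s + 5)*uppergamma(2*s + 3, 2) + (s + 2)*(2*s + 3))/(16*2**(2*s)*(s + 2)*(2*s + 3)*(2*s + 5))
  Re(s) > -5/2

peel off the shared t-power: t**2 on [0, 1/4); t*exp(-2*sqrt(t)) on [1/4, 1); t*(sqrt(t) + 1) on [1, 9/4); …
the power substitution comes off first: t**4 on [0, 1/2); t**2*exp(-2*t) on [1/2, 1); t**2*(t + 1) on [1, 3/2); …
strip the shared t-power: t**2 on [0, 1/2); exp(-2*t) on [1/2, 1); t + 1 on [1, 3/2); …
slice at 1/4, 1, 9/4, 4, transform all 5 pieces, and sum them
between 0 and 1/4 the integrand is t**(5/2)·t^(s-1)
on [1/4, 1): add ∫ t**(3/2)*exp(-2*sqrt(t))·t^(s-1) dt
∫ over [1, 9/4) of t**(3/2)*(sqrt(t) + 1)·t^(s-1) joins the sum
[9/4, 4) adds the kernel integral of t**(3/2)*(sqrt(t) + 3)
for t in [4, ∞): the term is ∫ t**(3/2)*exp(-sqrt(t))·t^(s-1)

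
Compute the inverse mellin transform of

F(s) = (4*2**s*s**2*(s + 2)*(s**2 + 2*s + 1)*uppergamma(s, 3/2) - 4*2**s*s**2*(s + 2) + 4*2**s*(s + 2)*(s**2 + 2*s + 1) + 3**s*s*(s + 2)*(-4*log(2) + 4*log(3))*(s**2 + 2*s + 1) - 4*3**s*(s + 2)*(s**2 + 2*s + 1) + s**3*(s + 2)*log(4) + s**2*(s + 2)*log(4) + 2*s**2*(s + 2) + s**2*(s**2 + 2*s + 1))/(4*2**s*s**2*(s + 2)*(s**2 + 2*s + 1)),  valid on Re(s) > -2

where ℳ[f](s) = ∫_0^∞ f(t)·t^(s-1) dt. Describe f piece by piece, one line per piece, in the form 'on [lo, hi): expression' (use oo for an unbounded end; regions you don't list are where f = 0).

summing 4 kernel integrals split by 1/2, 1, 3/2 yields ℳ[f](s)
on [0, 1/2) integrate f = t**2 against the kernel
on [1/2, 1): add ∫ t*log(t)·t^(s-1) dt
over [1, 3/2), the kernel integral of log(t) enters the sum
segment 3/2 to ∞ holds exp(-t); add its integral

on [0, 1/2): t**2
on [1/2, 1): t*log(t)
on [1, 3/2): log(t)
on [3/2, oo): exp(-t)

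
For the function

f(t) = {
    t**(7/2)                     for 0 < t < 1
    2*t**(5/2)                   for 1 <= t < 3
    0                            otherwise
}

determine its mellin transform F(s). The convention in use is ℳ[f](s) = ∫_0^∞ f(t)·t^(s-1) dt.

2*(2*3**(s + 5/2)*(2*s + 7) - 2*s - 9)/((2*s + 5)*(2*s + 7))
  Re(s) > -7/2

the shared t-power comes off first: t**(3/2) on [0, 1); 2*sqrt(t) on [1, 3)
decompose at 1; ℳ[f](s) sums the 2 pieces' integrals
∫ over [0, 1) of t**(7/2)·t^(s-1) joins the sum
for t in [1, 3): the term is ∫ 2*t**(5/2)·t^(s-1)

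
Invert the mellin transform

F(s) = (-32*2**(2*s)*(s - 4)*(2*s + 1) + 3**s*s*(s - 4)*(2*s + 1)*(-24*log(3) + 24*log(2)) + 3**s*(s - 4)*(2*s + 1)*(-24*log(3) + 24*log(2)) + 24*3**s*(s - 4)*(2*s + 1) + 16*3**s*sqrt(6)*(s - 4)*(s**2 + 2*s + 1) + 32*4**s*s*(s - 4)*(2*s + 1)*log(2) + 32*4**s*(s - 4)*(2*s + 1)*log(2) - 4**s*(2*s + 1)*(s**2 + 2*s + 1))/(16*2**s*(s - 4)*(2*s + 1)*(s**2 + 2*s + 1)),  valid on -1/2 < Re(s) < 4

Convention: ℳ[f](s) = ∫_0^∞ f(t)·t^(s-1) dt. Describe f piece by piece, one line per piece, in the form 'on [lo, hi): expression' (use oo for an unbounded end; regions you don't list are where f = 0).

linearity at 3/2, 2 turns ℳ[f](s) into 3 summed integrals
between 0 and 3/2 the integrand is sqrt(t)·t^(s-1)
segment 3/2 to 2 holds t*log(t); add its integral
for t in [2, ∞): the term is ∫ t**(-4)·t^(s-1)

on [0, 3/2): sqrt(t)
on [3/2, 2): t*log(t)
on [2, oo): t**(-4)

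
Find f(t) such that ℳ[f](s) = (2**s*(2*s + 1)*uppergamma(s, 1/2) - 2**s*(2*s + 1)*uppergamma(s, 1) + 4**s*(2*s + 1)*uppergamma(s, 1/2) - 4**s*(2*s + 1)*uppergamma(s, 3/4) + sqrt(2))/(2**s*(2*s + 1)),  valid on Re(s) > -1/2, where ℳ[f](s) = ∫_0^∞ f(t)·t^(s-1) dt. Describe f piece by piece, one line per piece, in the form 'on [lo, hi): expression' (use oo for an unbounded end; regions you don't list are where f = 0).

on [0, 1/2): sqrt(t)
on [1/2, 1): exp(-t)
on [1, 3/2): exp(-t/2)

along the cuts 1/2, 1, ℳ[f](s) splits into 3 integrals
over [0, 1/2), the kernel integral of sqrt(t) enters the sum
segment 1/2 to 1 holds exp(-t); add its integral
[1, 3/2) adds the kernel integral of exp(-t/2)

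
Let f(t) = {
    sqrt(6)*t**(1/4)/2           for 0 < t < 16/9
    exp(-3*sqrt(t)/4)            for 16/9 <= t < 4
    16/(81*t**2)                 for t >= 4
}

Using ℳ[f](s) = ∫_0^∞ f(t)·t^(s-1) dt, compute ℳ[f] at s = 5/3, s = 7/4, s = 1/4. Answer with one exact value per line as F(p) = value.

F(5/3) = -128*6**(2/3)*uppergamma(10/3, 3/2)/81 + 8*2**(1/3)/27 + 512*2**(1/6)*3**(2/3)/621 + 128*6**(2/3)*uppergamma(10/3, 1)/81
F(7/4) = -416*sqrt(2)*exp(-3/2)/9 - 160*sqrt(3)*sqrt(pi)*erfc(sqrt(6)/2)/27 + 32*sqrt(2)/81 + 64*sqrt(6)/81 + 160*sqrt(3)*sqrt(pi)*erfc(1)/27 + 1856*sqrt(3)*exp(-1)/81
F(1/4) = -4*sqrt(3)*sqrt(pi)*erfc(sqrt(6)/2)/3 + 4*sqrt(2)/567 + 4*sqrt(3)*sqrt(pi)*erfc(1)/3 + 4*sqrt(6)/3

back out the power substitution: sqrt(6)*sqrt(t)/2 on [0, 4/3); exp(-3*t/4) on [4/3, 2); 16/(81*t**4) on [2, ∞)
remove the common scale on t first: sqrt(t) on [0, 2); exp(-t/2) on [2, 3); t**(-4) on [3, ∞)
treat the 3 regions marked off by 16/9, 4 separately and sum
on [0, 16/9): add ∫ sqrt(6)*t**(1/4)/2·t^(s-1) dt
for t in [16/9, 4): the term is ∫ exp(-3*sqrt(t)/4)·t^(s-1)
over [4, ∞), the kernel integral of 16/(81*t**2) enters the sum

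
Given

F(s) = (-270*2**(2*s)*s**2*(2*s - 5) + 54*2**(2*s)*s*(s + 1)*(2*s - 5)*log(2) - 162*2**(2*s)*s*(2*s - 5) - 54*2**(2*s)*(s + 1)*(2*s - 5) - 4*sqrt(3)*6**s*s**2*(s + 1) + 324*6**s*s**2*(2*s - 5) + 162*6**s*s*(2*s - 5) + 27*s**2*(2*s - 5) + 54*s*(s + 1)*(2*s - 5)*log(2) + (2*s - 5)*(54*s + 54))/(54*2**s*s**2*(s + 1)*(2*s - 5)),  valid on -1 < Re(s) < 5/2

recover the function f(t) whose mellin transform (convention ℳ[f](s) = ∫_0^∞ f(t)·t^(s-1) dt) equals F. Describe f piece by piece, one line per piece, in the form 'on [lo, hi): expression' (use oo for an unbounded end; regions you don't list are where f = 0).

linearity at 1/2, 2, 3 turns ℳ[f](s) into 4 summed integrals
segment [0, 1/2) carries t; integrate it
piece [1/2, 2): integrate log(t) against the kernel
∫ (t + 3)·t^(s-1) over [2, 3)
segment [3, ∞) carries t**(-5/2); integrate it

on [0, 1/2): t
on [1/2, 2): log(t)
on [2, 3): t + 3
on [3, oo): t**(-5/2)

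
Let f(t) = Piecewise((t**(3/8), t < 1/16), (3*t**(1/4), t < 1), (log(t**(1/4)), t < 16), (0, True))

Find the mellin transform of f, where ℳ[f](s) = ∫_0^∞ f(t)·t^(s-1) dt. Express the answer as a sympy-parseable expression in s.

2**(-4*s - 2)*(16**s*(4*s + 1)*(8*s + 3) + 2**(4*s + 4)*s**2*(24*s + 9) + 4*256**s*s*(4*s + 1)*(8*s + 3)*log(2) - 256**s*(4*s + 1)*(8*s + 3) + s**2*(-192*s - 72) + sqrt(2)*s**2*(32*s + 8))/(s**2*(4*s + 1)*(8*s + 3))
  Re(s) > -3/8

reversing the power substitution: t**(3/4) on [0, 1/4); 3*sqrt(t) on [1/4, 1); log(sqrt(t)) on [1, 4)
remove the power substitution first: t**(3/2) on [0, 1/2); 3*t on [1/2, 1); log(t) on [1, 2)
the 3 pieces separated at 1/16, 1 each add one integral
for t in [0, 1/16): the term is ∫ t**(3/8)·t^(s-1)
on [1/16, 1) integrate f = 3*t**(1/4) against the kernel
segment [1, 16) carries log(t**(1/4)); integrate it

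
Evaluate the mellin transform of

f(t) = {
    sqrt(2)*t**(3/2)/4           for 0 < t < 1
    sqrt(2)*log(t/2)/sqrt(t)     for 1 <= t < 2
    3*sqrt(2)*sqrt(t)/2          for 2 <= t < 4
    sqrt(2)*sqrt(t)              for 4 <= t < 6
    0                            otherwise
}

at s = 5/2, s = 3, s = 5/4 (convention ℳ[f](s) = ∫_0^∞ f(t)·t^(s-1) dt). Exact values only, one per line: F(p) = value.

F(5/2) = sqrt(2)*(24*log(2) + 3743)/48
F(3) = sqrt(2)*(-12816*sqrt(2) + 1260*log(2) + 58279 + 194400*sqrt(6))/3150
F(5/4) = sqrt(2)*(-2420*2**(3/4) + 924*log(2) + 1295 + 1584*sqrt(2) + 2376*6**(3/4))/693

reversing the common scale on t: t**(3/2) on [0, 1/2); log(t)/sqrt(t) on [1/2, 1); 3*sqrt(t) on [1, 2); …
the shared t-power comes off first: t on [0, 1/2); log(t)/t on [1/2, 1); 3 on [1, 2); …
the 4 pieces separated at 1, 2, 4 each add one integral
over [0, 1), the kernel integral of sqrt(2)*t**(3/2)/4 enters the sum
∫ sqrt(2)*log(t/2)/sqrt(t)·t^(s-1) over [1, 2)
segment 2 to 4 holds 3*sqrt(2)*sqrt(t)/2; add its integral
piece [4, 6): integrate sqrt(2)*sqrt(t) against the kernel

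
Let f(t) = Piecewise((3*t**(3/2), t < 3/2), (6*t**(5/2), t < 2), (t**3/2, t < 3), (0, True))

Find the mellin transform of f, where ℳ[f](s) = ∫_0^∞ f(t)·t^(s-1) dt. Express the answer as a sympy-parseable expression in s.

decompose at 3/2, 2; ℳ[f](s) sums the 3 pieces' integrals
[0, 3/2) adds the kernel integral of 3*t**(3/2)
∫ 6*t**(5/2)·t^(s-1) over [3/2, 2)
between 2 and 3 the integrand is t**3/2·t^(s-1)

(24*2**(s + 5/2)*(s + 3)*(2*s + 3) - 2**(s + 3)*(2*s + 3)*(2*s + 5) + 3**(s + 3)*(2*s + 3)*(2*s + 5) + 12*(3/2)**(s + 3/2)*(s + 3)*(2*s + 5) - 24*(3/2)**(s + 5/2)*(s + 3)*(2*s + 3))/(2*(s + 3)*(2*s + 3)*(2*s + 5))
  Re(s) > -3/2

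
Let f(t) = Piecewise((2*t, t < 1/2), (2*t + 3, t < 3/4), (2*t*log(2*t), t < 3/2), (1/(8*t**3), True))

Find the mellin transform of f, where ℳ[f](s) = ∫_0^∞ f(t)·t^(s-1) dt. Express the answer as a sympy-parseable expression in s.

remove the common scale on t first: t on [0, 1); t + 3 on [1, 3/2); t*log(t) on [3/2, 3); …
summing 4 kernel integrals split by 1/2, 3/4, 3/2 yields ℳ[f](s)
on [0, 1/2) integrate f = 2*t against the kernel
segment [1/2, 3/4) carries (2*t + 3); integrate it
the [3/4, 3/2) slice contributes ∫ 2*t*log(2*t)·t^(s-1) dt
∫ 1/(8*t**3)·t^(s-1) over [3/2, ∞)

(-162*2**s*s*(s - 3)*(s**2 + 2*s + 1) - 162*2**s*(s - 3)*(s**2 + 2*s + 1) - 81*3**s*s**2*(s - 3)*(s + 1)*log(3) + 81*3**s*s**2*(s - 3)*(s + 1)*log(2) - 81*3**s*s*(s - 3)*(s + 1)*log(3) + 81*3**s*s*(s - 3)*(s + 1)*log(2) + 81*3**s*s*(s - 3)*(s + 1) + 243*3**s*s*(s - 3)*(s**2 + 2*s + 1) + 162*3**s*(s - 3)*(s**2 + 2*s + 1) + 162*6**s*s**2*(s - 3)*(s + 1)*log(3) - 162*6**s*s*(s - 3)*(s + 1) + 162*6**s*s*(s - 3)*(s + 1)*log(3) - 2*6**s*s*(s + 1)*(s**2 + 2*s + 1))/(54*2**(2*s)*s*(s - 3)*(s + 1)*(s**2 + 2*s + 1))
  -1 < Re(s) < 3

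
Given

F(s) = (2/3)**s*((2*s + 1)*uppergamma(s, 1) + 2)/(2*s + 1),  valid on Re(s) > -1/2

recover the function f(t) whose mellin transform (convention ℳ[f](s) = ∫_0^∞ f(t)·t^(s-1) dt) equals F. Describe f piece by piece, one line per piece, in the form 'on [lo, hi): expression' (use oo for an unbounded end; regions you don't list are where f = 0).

reversing the common scale on t: sqrt(t) on [0, 1); exp(-t) on [1, ∞)
linearity at 2/3 turns ℳ[f](s) into 2 summed integrals
for t in [0, 2/3): the term is ∫ sqrt(6)*sqrt(t)/2·t^(s-1)
segment 2/3 to ∞ holds exp(-3*t/2); add its integral

on [0, 2/3): sqrt(6)*sqrt(t)/2
on [2/3, oo): exp(-3*t/2)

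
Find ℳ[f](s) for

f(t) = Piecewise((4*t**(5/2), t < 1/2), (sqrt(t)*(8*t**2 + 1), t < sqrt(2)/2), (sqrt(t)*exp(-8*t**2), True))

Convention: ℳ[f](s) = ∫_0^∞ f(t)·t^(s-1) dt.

2**(-2*s - 2)*(2**(s/2 + 1/4)*(2*s + 1)*(2*s + 5)*uppergamma(s/2 + 1/4, 4) + 2**(s + 7/2)*(-2*s - 1) - 2**(s + 9/2) + 2**(3*s/2 + 11/4)*(10*s + 5) + 2**(3*s/2 + 19/4))/((2*s + 1)*(2*s + 5))
  Re(s) > -5/2

invert the shared t-power to get 4*t**2 on [0, 1/2); 8*t**2 + 1 on [1/2, sqrt(2)/2); exp(-8*t**2) on [sqrt(2)/2, ∞)
back out the common scale on t: t**2 on [0, 1); 2*t**2 + 1 on [1, sqrt(2)); exp(-2*t**2) on [sqrt(2), ∞)
the power substitution comes off first: t on [0, 1); 2*t + 1 on [1, 2); exp(-2*t) on [2, ∞)
summing 3 kernel integrals split by 1/2, sqrt(2)/2 yields ℳ[f](s)
on [0, 1/2): add ∫ 4*t**(5/2)·t^(s-1) dt
the [1/2, sqrt(2)/2) slice contributes ∫ sqrt(t)*(8*t**2 + 1)·t^(s-1) dt
segment [sqrt(2)/2, ∞) carries sqrt(t)*exp(-8*t**2); integrate it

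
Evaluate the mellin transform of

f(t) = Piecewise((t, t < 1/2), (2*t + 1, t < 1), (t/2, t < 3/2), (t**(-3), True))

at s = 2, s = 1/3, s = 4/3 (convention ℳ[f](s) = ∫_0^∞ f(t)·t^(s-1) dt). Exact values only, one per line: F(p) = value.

F(2) = 33/16
F(1/3) = 2**(2/3)*(-486 + 97*3**(1/3) + 594*2**(1/3))/288
F(4/3) = 2**(2/3)*(-405 + 629*3**(1/3) + 1170*2**(1/3))/1680

decompose at 1/2, 1, 3/2; ℳ[f](s) sums the 4 pieces' integrals
[0, 1/2) adds the kernel integral of t
piece [1/2, 1): integrate (2*t + 1) against the kernel
∫ t/2·t^(s-1) over [1, 3/2)
∫ t**(-3)·t^(s-1) over [3/2, ∞)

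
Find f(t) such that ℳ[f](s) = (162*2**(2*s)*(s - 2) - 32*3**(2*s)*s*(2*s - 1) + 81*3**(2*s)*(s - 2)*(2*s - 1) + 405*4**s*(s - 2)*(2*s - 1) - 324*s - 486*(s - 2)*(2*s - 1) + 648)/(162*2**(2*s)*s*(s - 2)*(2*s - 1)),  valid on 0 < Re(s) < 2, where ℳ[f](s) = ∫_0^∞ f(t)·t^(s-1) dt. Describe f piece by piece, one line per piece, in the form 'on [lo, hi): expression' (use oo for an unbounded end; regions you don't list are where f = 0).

reversing the power substitution: 1 on [0, 1/2); (2*t + 1)/t on [1/2, 1); 1/2 on [1, 3/2); …
undo the shared t-power: t on [0, 1/2); 2*t + 1 on [1/2, 1); t/2 on [1, 3/2); …
cuts at 1/4, 1, 9/4: linearity sums the 4 kernel integrals
segment [0, 1/4) carries 1; integrate it
on [1/4, 1) integrate f = (2*sqrt(t) + 1)/sqrt(t) against the kernel
∫ over [1, 9/4) of 1/2·t^(s-1) joins the sum
∫ t**(-2)·t^(s-1) over [9/4, ∞)

on [0, 1/4): 1
on [1/4, 1): (2*sqrt(t) + 1)/sqrt(t)
on [1, 9/4): 1/2
on [9/4, oo): t**(-2)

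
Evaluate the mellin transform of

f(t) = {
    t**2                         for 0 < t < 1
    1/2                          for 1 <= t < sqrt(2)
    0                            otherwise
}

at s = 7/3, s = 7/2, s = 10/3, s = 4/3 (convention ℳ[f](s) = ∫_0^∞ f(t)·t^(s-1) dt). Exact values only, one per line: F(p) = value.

F(7/3) = 3/182 + 3*2**(1/6)/7
F(7/2) = 3/77 + 2*2**(3/4)/7
F(10/3) = 3/80 + 3*2**(2/3)/10
F(4/3) = -3/40 + 3*2**(2/3)/8

remove the power substitution first: t on [0, 1); 1/2 on [1, 2)
f breaks at 1 into 2 integrals to sum
∫ over [0, 1) of t**2·t^(s-1) joins the sum
on [1, sqrt(2)): add ∫ 1/2·t^(s-1) dt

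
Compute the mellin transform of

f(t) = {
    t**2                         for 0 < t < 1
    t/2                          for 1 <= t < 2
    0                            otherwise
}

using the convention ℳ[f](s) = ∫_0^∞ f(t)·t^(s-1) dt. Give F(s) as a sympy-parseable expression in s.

(2**(s + 1)*(s + 2) + s)/(2*(s + 1)*(s + 2))
  Re(s) > -2

peel off the shared t-power: t on [0, 1); 1/2 on [1, 2)
treat the 2 regions marked off by 1 separately and sum
for t in [0, 1): the term is ∫ t**2·t^(s-1)
over [1, 2), the kernel integral of t/2 enters the sum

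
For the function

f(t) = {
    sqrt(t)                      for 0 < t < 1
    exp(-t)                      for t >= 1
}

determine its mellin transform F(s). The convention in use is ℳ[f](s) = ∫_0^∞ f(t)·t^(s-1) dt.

((2*s + 1)*uppergamma(s, 1) + 2)/(2*s + 1)
  Re(s) > -1/2

split f at 1: ℳ[f](s) collects 2 kernel integrals
[0, 1) adds the kernel integral of sqrt(t)
for t in [1, ∞): the term is ∫ exp(-t)·t^(s-1)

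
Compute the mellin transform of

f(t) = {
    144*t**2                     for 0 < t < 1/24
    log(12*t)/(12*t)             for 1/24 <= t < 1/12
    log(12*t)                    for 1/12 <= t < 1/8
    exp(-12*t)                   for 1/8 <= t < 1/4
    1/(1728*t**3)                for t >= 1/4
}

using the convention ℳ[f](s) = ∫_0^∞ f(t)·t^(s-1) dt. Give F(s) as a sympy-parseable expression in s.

strip the common scale on t: 36*t**2 on [0, 1/12); log(6*t)/(6*t) on [1/12, 1/6); log(6*t) on [1/6, 1/4); …
strip the common scale on t: 4*t**2 on [0, 1/4); log(2*t)/(2*t) on [1/4, 1/2); log(2*t) on [1/2, 3/4); …
reversing the common scale on t: t**2 on [0, 1/2); log(t)/t on [1/2, 1); log(t) on [1, 3/2); …
breakpoints 1/24, 1/12, 1/8, 1/4: one integral from each of the 5 segments
on [0, 1/24): add ∫ 144*t**2·t^(s-1) dt
piece [1/24, 1/12): integrate log(12*t)/(12*t) against the kernel
segment 1/12 to 1/8 holds log(12*t); add its integral
[1/8, 1/4) adds the kernel integral of exp(-12*t)
between 1/4 and ∞ the integrand is 1/(1728*t**3)·t^(s-1)

(108*2**s*s**2*(s - 3)*(s + 2)*(s**2 - 2*s + 1)*uppergamma(s, 3/2) - 108*2**s*s**2*(s - 3)*(s + 2)*(s**2 - 2*s + 1)*uppergamma(s, 3) - 108*2**s*s**2*(s - 3)*(s + 2) + 108*2**s*(s - 3)*(s + 2)*(s**2 - 2*s + 1) - 108*3**s*s*(s - 3)*(s + 2)*(s**2 - 2*s + 1)*log(2) + 108*3**s*s*(s - 3)*(s + 2)*(s**2 - 2*s + 1)*log(3) - 108*3**s*(s - 3)*(s + 2)*(s**2 - 2*s + 1) - 4*6**s*s**2*(s + 2)*(s**2 - 2*s + 1) + 216*s**3*(s - 3)*(s + 2)*log(2) - 216*s**2*(s - 3)*(s + 2)*log(2) + 216*s**2*(s - 3)*(s + 2) + 27*s**2*(s - 3)*(s**2 - 2*s + 1))/(108*2**(3*s)*3**s*s**2*(s - 3)*(s + 2)*(s**2 - 2*s + 1))
  -2 < Re(s) < 3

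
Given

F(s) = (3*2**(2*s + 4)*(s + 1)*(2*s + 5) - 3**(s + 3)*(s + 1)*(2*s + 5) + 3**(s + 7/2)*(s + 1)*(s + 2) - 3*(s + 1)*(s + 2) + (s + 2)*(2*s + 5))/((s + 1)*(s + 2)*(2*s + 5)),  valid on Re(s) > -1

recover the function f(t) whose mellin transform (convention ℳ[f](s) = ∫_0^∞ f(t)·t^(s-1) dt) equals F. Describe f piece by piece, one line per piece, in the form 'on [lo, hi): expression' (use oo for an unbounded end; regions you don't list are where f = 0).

summing 3 kernel integrals split by 1, 3 yields ℳ[f](s)
∫ over [0, 1) of t·t^(s-1) joins the sum
the [1, 3) slice contributes ∫ 3*t**(5/2)/2·t^(s-1) dt
∫ over [3, 4) of 3*t**2·t^(s-1) joins the sum

on [0, 1): t
on [1, 3): 3*t**(5/2)/2
on [3, 4): 3*t**2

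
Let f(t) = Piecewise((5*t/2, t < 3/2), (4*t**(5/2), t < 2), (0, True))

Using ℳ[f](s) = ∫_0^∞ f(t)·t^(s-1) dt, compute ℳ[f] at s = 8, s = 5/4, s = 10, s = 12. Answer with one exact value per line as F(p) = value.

linearity at 3/2 turns ℳ[f](s) into 2 summed integrals
on [0, 3/2): add ∫ 5*t/2·t^(s-1) dt
on [3/2, 2): add ∫ 4*t**(5/2)·t^(s-1) dt

F(8) = -19683*sqrt(6)/1792 + 10935/1024 + 8192*sqrt(2)/21
F(5/4) = 2**(1/4)*(-108*3**(3/4) + 75*sqrt(2)*3**(1/4) + 512*sqrt(2))/60
F(10) = -531441*sqrt(6)/25600 + 885735/45056 + 32768*sqrt(2)/25
F(12) = -4782969*sqrt(6)/118784 + 7971615/212992 + 131072*sqrt(2)/29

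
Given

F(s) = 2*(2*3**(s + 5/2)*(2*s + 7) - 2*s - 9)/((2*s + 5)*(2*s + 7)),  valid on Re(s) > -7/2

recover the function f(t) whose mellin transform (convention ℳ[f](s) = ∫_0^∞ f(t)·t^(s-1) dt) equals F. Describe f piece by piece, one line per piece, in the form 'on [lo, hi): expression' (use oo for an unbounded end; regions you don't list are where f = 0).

back out the shared t-power: t**(3/2) on [0, 1); 2*sqrt(t) on [1, 3)
f breaks at 1 into 2 integrals to sum
segment 0 to 1 holds t**(7/2); add its integral
[1, 3) adds the kernel integral of 2*t**(5/2)

on [0, 1): t**(7/2)
on [1, 3): 2*t**(5/2)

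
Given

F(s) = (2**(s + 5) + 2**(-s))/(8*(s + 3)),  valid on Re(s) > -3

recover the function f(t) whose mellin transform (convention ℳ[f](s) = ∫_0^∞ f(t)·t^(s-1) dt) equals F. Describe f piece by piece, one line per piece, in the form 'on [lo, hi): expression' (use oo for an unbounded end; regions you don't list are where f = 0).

on [0, 1/2): 3*t**3/2
on [1/2, 2): t**3/2

split f at 1/2: ℳ[f](s) collects 2 kernel integrals
segment 0 to 1/2 holds 3*t**3/2; add its integral
between 1/2 and 2 the integrand is t**3/2·t^(s-1)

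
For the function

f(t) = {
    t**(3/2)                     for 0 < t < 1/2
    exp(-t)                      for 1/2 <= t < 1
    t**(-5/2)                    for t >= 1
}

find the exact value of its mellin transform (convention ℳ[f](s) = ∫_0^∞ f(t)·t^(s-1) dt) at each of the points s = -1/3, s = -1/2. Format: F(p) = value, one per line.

summing 3 kernel integrals split by 1/2, 1 yields ℳ[f](s)
between 0 and 1/2 the integrand is t**(3/2)·t^(s-1)
between 1/2 and 1 the integrand is exp(-t)·t^(s-1)
∫ t**(-5/2)·t^(s-1) over [1, ∞)

F(-1/3) = -uppergamma(-1/3, 1) + 6/17 + 3*2**(5/6)/14 + uppergamma(-1/3, 1/2)
F(-1/2) = -2*sqrt(pi)*erfc(sqrt(2)/2) - 2*exp(-1) + 2*sqrt(pi)*erfc(1) + 5/6 + 2*sqrt(2)*exp(-1/2)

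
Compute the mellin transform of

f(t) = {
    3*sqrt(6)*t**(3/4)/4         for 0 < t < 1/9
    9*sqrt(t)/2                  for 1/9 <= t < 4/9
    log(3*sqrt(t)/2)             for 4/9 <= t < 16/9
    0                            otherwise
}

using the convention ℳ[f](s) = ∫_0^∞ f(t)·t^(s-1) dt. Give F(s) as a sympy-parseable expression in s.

(16**s*s*(2*s + 1)*(4*s + 3)*log(4)/2 - 16**s*(2*s + 1)*(4*s + 3)/2 + 6*2**(2*s)*s**2*(4*s + 3) + 4**s*(2*s + 1)*(4*s + 3)/2 + sqrt(2)*s**2*(2*s + 1) - 3*s**2*(4*s + 3))/(9**s*s**2*(2*s + 1)*(4*s + 3))
  Re(s) > -3/4

back out the power substitution: 3*sqrt(6)*t**(3/2)/4 on [0, 1/3); 9*t/2 on [1/3, 2/3); log(3*t/2) on [2/3, 4/3)
back out the common scale on t: sqrt(2)*t**(3/2)/4 on [0, 1); 3*t/2 on [1, 2); log(t/2) on [2, 4)
back out the common scale on t: t**(3/2) on [0, 1/2); 3*t on [1/2, 1); log(t) on [1, 2)
along the cuts 1/9, 4/9, ℳ[f](s) splits into 3 integrals
∫ 3*sqrt(6)*t**(3/4)/4·t^(s-1) over [0, 1/9)
between 1/9 and 4/9 the integrand is 9*sqrt(t)/2·t^(s-1)
between 4/9 and 16/9 the integrand is log(3*sqrt(t)/2)·t^(s-1)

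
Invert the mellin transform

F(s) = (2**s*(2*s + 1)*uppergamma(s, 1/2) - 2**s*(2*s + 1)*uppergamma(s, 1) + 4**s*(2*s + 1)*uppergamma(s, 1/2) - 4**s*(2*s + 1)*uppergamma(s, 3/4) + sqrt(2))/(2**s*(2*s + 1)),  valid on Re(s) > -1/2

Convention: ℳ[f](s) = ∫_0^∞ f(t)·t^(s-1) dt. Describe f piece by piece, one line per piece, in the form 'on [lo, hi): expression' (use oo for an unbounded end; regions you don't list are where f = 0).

on [0, 1/2): sqrt(t)
on [1/2, 1): exp(-t)
on [1, 3/2): exp(-t/2)

summing 3 kernel integrals split by 1/2, 1 yields ℳ[f](s)
piece [0, 1/2): integrate sqrt(t) against the kernel
segment [1/2, 1) carries exp(-t); integrate it
∫ exp(-t/2)·t^(s-1) over [1, 3/2)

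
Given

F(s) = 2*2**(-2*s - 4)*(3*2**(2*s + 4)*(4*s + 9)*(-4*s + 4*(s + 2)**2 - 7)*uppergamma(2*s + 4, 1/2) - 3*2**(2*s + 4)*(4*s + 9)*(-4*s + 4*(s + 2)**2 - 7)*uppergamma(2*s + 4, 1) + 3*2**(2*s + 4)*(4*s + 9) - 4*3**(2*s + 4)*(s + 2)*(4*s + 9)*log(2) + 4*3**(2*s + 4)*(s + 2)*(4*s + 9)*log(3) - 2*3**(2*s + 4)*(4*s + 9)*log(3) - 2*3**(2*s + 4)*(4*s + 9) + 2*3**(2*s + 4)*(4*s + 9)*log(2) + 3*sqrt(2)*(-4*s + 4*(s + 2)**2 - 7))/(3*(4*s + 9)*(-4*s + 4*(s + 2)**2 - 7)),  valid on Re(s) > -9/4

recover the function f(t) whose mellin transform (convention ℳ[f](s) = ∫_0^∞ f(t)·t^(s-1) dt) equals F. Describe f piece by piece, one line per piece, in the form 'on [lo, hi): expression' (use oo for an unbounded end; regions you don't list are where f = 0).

on [0, 1/4): t**(9/4)
on [1/4, 1): t**2*exp(-sqrt(t))
on [1, 9/4): t**(3/2)*log(sqrt(t))

remove the shared t-power first: t**(1/4) on [0, 1/4); exp(-sqrt(t)) on [1/4, 1); log(sqrt(t))/sqrt(t) on [1, 9/4)
remove the power substitution first: sqrt(t) on [0, 1/2); exp(-t) on [1/2, 1); log(t)/t on [1, 3/2)
cuts at 1/4, 1: linearity sums the 3 kernel integrals
on [0, 1/4): add ∫ t**(9/4)·t^(s-1) dt
segment [1/4, 1) carries t**2*exp(-sqrt(t)); integrate it
over [1, 9/4), the kernel integral of t**(3/2)*log(sqrt(t)) enters the sum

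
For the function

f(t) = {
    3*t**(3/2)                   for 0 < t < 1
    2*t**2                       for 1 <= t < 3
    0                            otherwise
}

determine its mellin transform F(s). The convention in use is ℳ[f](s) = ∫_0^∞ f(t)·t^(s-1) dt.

decompose at 1; ℳ[f](s) sums the 2 pieces' integrals
∫ 3*t**(3/2)·t^(s-1) over [0, 1)
segment 1 to 3 holds 2*t**2; add its integral

2*(9*3**s*(2*s + 3) + s + 3)/((s + 2)*(2*s + 3))
  Re(s) > -3/2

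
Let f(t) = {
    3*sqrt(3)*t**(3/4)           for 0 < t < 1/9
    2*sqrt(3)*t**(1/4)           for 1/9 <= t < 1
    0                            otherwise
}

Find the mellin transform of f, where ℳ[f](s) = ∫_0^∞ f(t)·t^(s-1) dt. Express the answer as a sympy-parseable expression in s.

(4*3**(2*s + 1/2)*(8*s + 6) - 16*s - 20)/(9**s*(4*s + 1)*(4*s + 3))
  Re(s) > -3/4

the power substitution comes off first: 3*sqrt(3)*t**(3/2) on [0, 1/3); 2*sqrt(3)*sqrt(t) on [1/3, 1)
reversing the common scale on t: t**(3/2) on [0, 1); 2*sqrt(t) on [1, 3)
summing 2 kernel integrals split by 1/9 yields ℳ[f](s)
over [0, 1/9), the kernel integral of 3*sqrt(3)*t**(3/4) enters the sum
segment [1/9, 1) carries 2*sqrt(3)*t**(1/4); integrate it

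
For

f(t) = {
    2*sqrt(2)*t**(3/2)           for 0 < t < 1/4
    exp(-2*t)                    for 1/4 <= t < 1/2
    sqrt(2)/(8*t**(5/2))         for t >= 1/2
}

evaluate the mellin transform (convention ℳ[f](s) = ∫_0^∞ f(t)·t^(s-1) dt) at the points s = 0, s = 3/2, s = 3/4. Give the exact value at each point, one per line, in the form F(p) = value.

F(0) = Ei(-1) + sqrt(2)/6 + 2/5 - Ei(-1/2)
F(3/2) = -sqrt(2)*exp(-1)/4 - sqrt(2)*sqrt(pi)*erfc(1)/8 + sqrt(2)*sqrt(pi)*erfc(sqrt(2)/2)/8 + exp(-1/2)/4 + 25*sqrt(2)/96
F(3/4) = -2**(1/4)*uppergamma(3/4, 1)/2 + 1/18 + 2*2**(1/4)/7 + 2**(1/4)*uppergamma(3/4, 1/2)/2

undo the common scale on t: t**(3/2) on [0, 1/2); exp(-t) on [1/2, 1); t**(-5/2) on [1, ∞)
slice at 1/4, 1/2, transform all 3 pieces, and sum them
the [0, 1/4) slice contributes ∫ 2*sqrt(2)*t**(3/2)·t^(s-1) dt
the [1/4, 1/2) slice contributes ∫ exp(-2*t)·t^(s-1) dt
for t in [1/2, ∞): the term is ∫ sqrt(2)/(8*t**(5/2))·t^(s-1)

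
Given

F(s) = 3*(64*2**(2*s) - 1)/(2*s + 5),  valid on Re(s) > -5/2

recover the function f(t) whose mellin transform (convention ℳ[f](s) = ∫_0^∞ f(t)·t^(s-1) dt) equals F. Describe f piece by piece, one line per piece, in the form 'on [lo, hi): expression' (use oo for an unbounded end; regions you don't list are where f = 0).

slice at 1, transform all 2 pieces, and sum them
between 0 and 1 the integrand is 3*t**(5/2)/2·t^(s-1)
on [1, 4): add ∫ 3*t**(5/2)·t^(s-1) dt

on [0, 1): 3*t**(5/2)/2
on [1, 4): 3*t**(5/2)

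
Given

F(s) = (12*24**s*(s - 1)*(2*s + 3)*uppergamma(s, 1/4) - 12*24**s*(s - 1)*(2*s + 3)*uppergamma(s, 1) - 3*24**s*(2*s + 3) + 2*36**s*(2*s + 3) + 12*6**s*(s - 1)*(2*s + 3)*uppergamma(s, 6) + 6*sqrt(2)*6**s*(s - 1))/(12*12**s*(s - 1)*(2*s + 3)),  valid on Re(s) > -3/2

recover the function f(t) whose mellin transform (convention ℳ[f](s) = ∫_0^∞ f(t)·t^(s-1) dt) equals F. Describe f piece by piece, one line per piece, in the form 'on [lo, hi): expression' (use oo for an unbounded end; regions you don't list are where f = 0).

on [0, 1/2): t**(3/2)
on [1/2, 2): exp(-t/2)
on [2, 3): 1/(2*t)
on [3, oo): exp(-2*t)

summing 4 kernel integrals split by 1/2, 2, 3 yields ℳ[f](s)
segment [0, 1/2) carries t**(3/2); integrate it
on [1/2, 2): add ∫ exp(-t/2)·t^(s-1) dt
∫ over [2, 3) of 1/(2*t)·t^(s-1) joins the sum
on [3, ∞) integrate f = exp(-2*t) against the kernel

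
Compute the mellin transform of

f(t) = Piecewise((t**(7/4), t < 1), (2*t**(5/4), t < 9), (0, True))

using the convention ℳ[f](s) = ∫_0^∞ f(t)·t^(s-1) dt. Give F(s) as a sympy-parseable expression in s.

4*(2*3**(2*s + 5/2)*(4*s + 7) - 4*s - 9)/((4*s + 5)*(4*s + 7))
  Re(s) > -7/4

reversing the power substitution: t**(7/2) on [0, 1); 2*t**(5/2) on [1, 3)
invert the shared t-power to get t**(3/2) on [0, 1); 2*sqrt(t) on [1, 3)
treat the 2 regions marked off by 1 separately and sum
∫ t**(7/4)·t^(s-1) over [0, 1)
over [1, 9), the kernel integral of 2*t**(5/4) enters the sum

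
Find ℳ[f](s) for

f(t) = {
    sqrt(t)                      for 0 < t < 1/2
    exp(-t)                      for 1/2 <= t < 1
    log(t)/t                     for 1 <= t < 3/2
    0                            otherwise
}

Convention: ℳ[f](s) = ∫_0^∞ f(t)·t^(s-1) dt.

(3*2**s*(2*s + 1)*(s**2 - 2*s + 1)*uppergamma(s, 1/2) - 3*2**s*(2*s + 1)*(s**2 - 2*s + 1)*uppergamma(s, 1) + 3*2**s*(2*s + 1) + 3**s*s*(2*s + 1)*(-2*log(2) + 2*log(3)) - 2*3**s*(2*s + 1) + 3**s*(2*s + 1)*(-2*log(3) + 2*log(2)) + 3*sqrt(2)*(s**2 - 2*s + 1))/(3*2**s*(2*s + 1)*(s**2 - 2*s + 1))
  Re(s) > -1/2

the 3 pieces separated at 1/2, 1 each add one integral
[0, 1/2) adds the kernel integral of sqrt(t)
∫ over [1/2, 1) of exp(-t)·t^(s-1) joins the sum
segment [1, 3/2) carries log(t)/t; integrate it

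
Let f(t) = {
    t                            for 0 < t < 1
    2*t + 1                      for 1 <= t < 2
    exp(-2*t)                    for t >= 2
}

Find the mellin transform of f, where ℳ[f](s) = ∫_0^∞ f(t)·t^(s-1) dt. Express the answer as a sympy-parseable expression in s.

treat the 3 regions marked off by 1, 2 separately and sum
∫ t·t^(s-1) over [0, 1)
piece [1, 2): integrate (2*t + 1) against the kernel
on [2, ∞) integrate f = exp(-2*t) against the kernel

(2**s*s*(s + 1)*uppergamma(s, 4) - 2*4**s*s - 4**s + 5*8**s*s + 8**s)/(4**s*s*(s + 1))
  Re(s) > -1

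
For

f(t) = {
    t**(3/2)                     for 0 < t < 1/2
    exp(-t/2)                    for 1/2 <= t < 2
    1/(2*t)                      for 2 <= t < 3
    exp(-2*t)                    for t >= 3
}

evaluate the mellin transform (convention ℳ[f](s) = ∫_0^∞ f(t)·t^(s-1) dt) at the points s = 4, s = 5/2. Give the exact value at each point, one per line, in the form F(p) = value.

decompose at 1/2, 2, 3; ℳ[f](s) sums the 4 pieces' integrals
[0, 1/2) adds the kernel integral of t**(3/2)
the [1/2, 2) slice contributes ∫ exp(-t/2)·t^(s-1) dt
segment [2, 3) carries 1/(2*t); integrate it
over [3, ∞), the kernel integral of exp(-2*t) enters the sum

F(4) = -256*exp(-1) + sqrt(2)/352 + 183*exp(-6)/8 + 19/6 + 493*exp(-1/4)/4
F(5/2) = -10*sqrt(2)*exp(-1) - 3*sqrt(2)*sqrt(pi)*erfc(1) - 2*sqrt(2)/3 + 3*sqrt(2)*sqrt(pi)*erfc(sqrt(6))/32 + 15*sqrt(3)*exp(-6)/8 + 1/64 + sqrt(3) + 3*sqrt(2)*sqrt(pi)*erfc(1/2) + 7*sqrt(2)*exp(-1/4)/2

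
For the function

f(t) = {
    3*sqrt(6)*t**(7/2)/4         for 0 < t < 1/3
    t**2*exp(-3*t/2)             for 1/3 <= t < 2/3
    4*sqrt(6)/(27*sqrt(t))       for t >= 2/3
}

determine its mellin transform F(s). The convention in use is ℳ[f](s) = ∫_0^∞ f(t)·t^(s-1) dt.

peel off the shared t-power: 3*sqrt(6)*t**(3/2)/4 on [0, 1/3); exp(-3*t/2) on [1/3, 2/3); 4*sqrt(6)/(27*t**(5/2)) on [2/3, ∞)
strip the common scale on t: t**(3/2) on [0, 1/2); exp(-t) on [1/2, 1); t**(-5/2) on [1, ∞)
split f at 1/3, 2/3: ℳ[f](s) collects 3 kernel integrals
over [0, 1/3), the kernel integral of 3*sqrt(6)*t**(7/2)/4 enters the sum
over [1/3, 2/3), the kernel integral of t**2*exp(-3*t/2) enters the sum
on [2/3, ∞) integrate f = 4*sqrt(6)/(27*sqrt(t)) against the kernel

(8*2**s*(2*s - 1)*(2*s + 7)*uppergamma(s + 2, 1/2) - 8*2**s*(2*s - 1)*(2*s + 7)*uppergamma(s + 2, 1) - 16*2**s*(2*s + 7) + sqrt(2)*(2*s - 1))/(18*3**s*(2*s - 1)*(2*s + 7))
  -7/2 < Re(s) < 1/2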